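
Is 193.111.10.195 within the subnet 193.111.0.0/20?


Subnet network: 193.111.0.0
Test IP AND mask: 193.111.0.0
Yes, 193.111.10.195 is in 193.111.0.0/20


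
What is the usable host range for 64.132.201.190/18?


Network: 64.132.192.0
Broadcast: 64.132.255.255
First usable = network + 1
Last usable = broadcast - 1
Range: 64.132.192.1 to 64.132.255.254


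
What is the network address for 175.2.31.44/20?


IP:   10101111.00000010.00011111.00101100
Mask: 11111111.11111111.11110000.00000000
AND operation:
Net:  10101111.00000010.00010000.00000000
Network: 175.2.16.0/20


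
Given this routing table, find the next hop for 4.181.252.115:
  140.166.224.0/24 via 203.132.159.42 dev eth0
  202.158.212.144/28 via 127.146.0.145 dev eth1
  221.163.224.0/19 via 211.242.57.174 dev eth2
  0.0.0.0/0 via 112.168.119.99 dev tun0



Longest prefix match for 4.181.252.115:
  /24 140.166.224.0: no
  /28 202.158.212.144: no
  /19 221.163.224.0: no
  /0 0.0.0.0: MATCH
Selected: next-hop 112.168.119.99 via tun0 (matched /0)


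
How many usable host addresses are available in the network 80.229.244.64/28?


Host bits = 32 - 28 = 4
Total addresses = 2^4 = 16
Usable = total - 2 (network and broadcast)
Usable hosts: 14


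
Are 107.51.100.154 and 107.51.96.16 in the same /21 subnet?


Mask: 255.255.248.0
107.51.100.154 AND mask = 107.51.96.0
107.51.96.16 AND mask = 107.51.96.0
Yes, same subnet (107.51.96.0)


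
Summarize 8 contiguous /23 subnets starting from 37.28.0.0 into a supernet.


Original prefix: /23
Number of subnets: 8 = 2^3
New prefix = 23 - 3 = 20
Supernet: 37.28.0.0/20


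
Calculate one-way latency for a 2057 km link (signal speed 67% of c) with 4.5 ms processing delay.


Speed = 0.67 * 3e5 km/s = 201000 km/s
Propagation delay = 2057 / 201000 = 0.0102 s = 10.2338 ms
Processing delay = 4.5 ms
Total one-way latency = 14.7338 ms


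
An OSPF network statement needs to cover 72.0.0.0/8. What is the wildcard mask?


Subnet mask: 255.0.0.0
Wildcard = 255.255.255.255 - subnet mask
255 - 255 = 0
255 - 0 = 255
255 - 0 = 255
255 - 0 = 255
Wildcard: 0.255.255.255


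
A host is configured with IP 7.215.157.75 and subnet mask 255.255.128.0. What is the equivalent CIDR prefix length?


Binary: 11111111.11111111.10000000.00000000
Count leading 1s
Prefix: /17


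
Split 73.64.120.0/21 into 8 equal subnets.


New prefix = 21 + 3 = 24
Each subnet has 256 addresses
  73.64.120.0/24
  73.64.121.0/24
  73.64.122.0/24
  73.64.123.0/24
  73.64.124.0/24
  73.64.125.0/24
  73.64.126.0/24
  73.64.127.0/24
Subnets: 73.64.120.0/24, 73.64.121.0/24, 73.64.122.0/24, 73.64.123.0/24, 73.64.124.0/24, 73.64.125.0/24, 73.64.126.0/24, 73.64.127.0/24


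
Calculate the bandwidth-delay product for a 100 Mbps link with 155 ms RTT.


BDP = bandwidth * RTT
= 100 Mbps * 155 ms
= 100 * 1e6 * 155 / 1000 bits
= 15500000 bits
= 1937500 bytes
= 1892.0898 KB
BDP = 15500000 bits (1937500 bytes)


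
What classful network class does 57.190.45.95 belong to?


First octet: 57
Binary: 00111001
0xxxxxxx -> Class A (1-126)
Class A, default mask 255.0.0.0 (/8)


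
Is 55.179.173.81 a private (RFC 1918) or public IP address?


RFC 1918 private ranges:
  10.0.0.0/8 (10.0.0.0 - 10.255.255.255)
  172.16.0.0/12 (172.16.0.0 - 172.31.255.255)
  192.168.0.0/16 (192.168.0.0 - 192.168.255.255)
Public (not in any RFC 1918 range)


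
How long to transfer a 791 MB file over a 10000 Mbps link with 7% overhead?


Effective throughput = 10000 * (1 - 7/100) = 9300 Mbps
File size in Mb = 791 * 8 = 6328 Mb
Time = 6328 / 9300
Time = 0.6804 seconds


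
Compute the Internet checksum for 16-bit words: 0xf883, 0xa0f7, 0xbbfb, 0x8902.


Sum all words (with carry folding):
+ 0xf883 = 0xf883
+ 0xa0f7 = 0x997b
+ 0xbbfb = 0x5577
+ 0x8902 = 0xde79
One's complement: ~0xde79
Checksum = 0x2186


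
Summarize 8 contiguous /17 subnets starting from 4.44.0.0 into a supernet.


Original prefix: /17
Number of subnets: 8 = 2^3
New prefix = 17 - 3 = 14
Supernet: 4.44.0.0/14


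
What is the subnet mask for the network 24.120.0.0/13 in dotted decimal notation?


/13 means 13 network bits, 19 host bits
Binary: 11111111111110000000000000000000
Mask: 255.248.0.0


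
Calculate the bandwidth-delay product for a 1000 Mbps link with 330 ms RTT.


BDP = bandwidth * RTT
= 1000 Mbps * 330 ms
= 1000 * 1e6 * 330 / 1000 bits
= 330000000 bits
= 41250000 bytes
= 40283.2031 KB
BDP = 330000000 bits (41250000 bytes)


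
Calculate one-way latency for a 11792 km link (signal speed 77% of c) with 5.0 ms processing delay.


Speed = 0.77 * 3e5 km/s = 231000 km/s
Propagation delay = 11792 / 231000 = 0.051 s = 51.0476 ms
Processing delay = 5.0 ms
Total one-way latency = 56.0476 ms


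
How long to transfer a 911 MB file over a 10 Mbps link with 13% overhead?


Effective throughput = 10 * (1 - 13/100) = 8.7 Mbps
File size in Mb = 911 * 8 = 7288 Mb
Time = 7288 / 8.7
Time = 837.7011 seconds


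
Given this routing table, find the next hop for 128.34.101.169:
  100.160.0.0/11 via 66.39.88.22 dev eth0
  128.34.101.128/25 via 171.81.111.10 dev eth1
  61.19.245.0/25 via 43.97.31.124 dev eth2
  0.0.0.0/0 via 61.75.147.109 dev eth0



Longest prefix match for 128.34.101.169:
  /11 100.160.0.0: no
  /25 128.34.101.128: MATCH
  /25 61.19.245.0: no
  /0 0.0.0.0: MATCH
Selected: next-hop 171.81.111.10 via eth1 (matched /25)


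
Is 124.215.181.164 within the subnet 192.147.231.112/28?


Subnet network: 192.147.231.112
Test IP AND mask: 124.215.181.160
No, 124.215.181.164 is not in 192.147.231.112/28


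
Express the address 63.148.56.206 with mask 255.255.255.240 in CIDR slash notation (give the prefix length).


Binary: 11111111.11111111.11111111.11110000
Count leading 1s
Prefix: /28


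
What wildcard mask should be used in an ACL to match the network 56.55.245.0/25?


Subnet mask: 255.255.255.128
Wildcard = 255.255.255.255 - subnet mask
255 - 255 = 0
255 - 255 = 0
255 - 255 = 0
255 - 128 = 127
Wildcard: 0.0.0.127


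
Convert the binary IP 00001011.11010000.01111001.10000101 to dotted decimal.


00001011 = 11
11010000 = 208
01111001 = 121
10000101 = 133
IP: 11.208.121.133


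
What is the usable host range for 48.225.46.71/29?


Network: 48.225.46.64
Broadcast: 48.225.46.71
First usable = network + 1
Last usable = broadcast - 1
Range: 48.225.46.65 to 48.225.46.70


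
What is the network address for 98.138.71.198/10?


IP:   01100010.10001010.01000111.11000110
Mask: 11111111.11000000.00000000.00000000
AND operation:
Net:  01100010.10000000.00000000.00000000
Network: 98.128.0.0/10


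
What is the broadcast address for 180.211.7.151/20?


Network: 180.211.0.0/20
Host bits = 12
Set all host bits to 1:
Broadcast: 180.211.15.255


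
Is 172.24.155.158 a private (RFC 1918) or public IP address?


RFC 1918 private ranges:
  10.0.0.0/8 (10.0.0.0 - 10.255.255.255)
  172.16.0.0/12 (172.16.0.0 - 172.31.255.255)
  192.168.0.0/16 (192.168.0.0 - 192.168.255.255)
Private (in 172.16.0.0/12)


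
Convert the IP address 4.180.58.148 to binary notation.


4 = 00000100
180 = 10110100
58 = 00111010
148 = 10010100
Binary: 00000100.10110100.00111010.10010100


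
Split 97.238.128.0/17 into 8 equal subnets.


New prefix = 17 + 3 = 20
Each subnet has 4096 addresses
  97.238.128.0/20
  97.238.144.0/20
  97.238.160.0/20
  97.238.176.0/20
  97.238.192.0/20
  97.238.208.0/20
  97.238.224.0/20
  97.238.240.0/20
Subnets: 97.238.128.0/20, 97.238.144.0/20, 97.238.160.0/20, 97.238.176.0/20, 97.238.192.0/20, 97.238.208.0/20, 97.238.224.0/20, 97.238.240.0/20


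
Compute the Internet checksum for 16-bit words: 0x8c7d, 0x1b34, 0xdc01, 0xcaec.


Sum all words (with carry folding):
+ 0x8c7d = 0x8c7d
+ 0x1b34 = 0xa7b1
+ 0xdc01 = 0x83b3
+ 0xcaec = 0x4ea0
One's complement: ~0x4ea0
Checksum = 0xb15f


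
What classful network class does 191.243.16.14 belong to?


First octet: 191
Binary: 10111111
10xxxxxx -> Class B (128-191)
Class B, default mask 255.255.0.0 (/16)


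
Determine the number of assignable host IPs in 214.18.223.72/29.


Host bits = 32 - 29 = 3
Total addresses = 2^3 = 8
Usable = total - 2 (network and broadcast)
Usable hosts: 6


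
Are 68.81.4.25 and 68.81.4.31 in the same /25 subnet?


Mask: 255.255.255.128
68.81.4.25 AND mask = 68.81.4.0
68.81.4.31 AND mask = 68.81.4.0
Yes, same subnet (68.81.4.0)


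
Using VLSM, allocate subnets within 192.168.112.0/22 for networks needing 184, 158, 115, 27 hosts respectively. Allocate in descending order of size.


184 hosts -> /24 (254 usable): 192.168.112.0/24
158 hosts -> /24 (254 usable): 192.168.113.0/24
115 hosts -> /25 (126 usable): 192.168.114.0/25
27 hosts -> /27 (30 usable): 192.168.114.128/27
Allocation: 192.168.112.0/24 (184 hosts, 254 usable); 192.168.113.0/24 (158 hosts, 254 usable); 192.168.114.0/25 (115 hosts, 126 usable); 192.168.114.128/27 (27 hosts, 30 usable)


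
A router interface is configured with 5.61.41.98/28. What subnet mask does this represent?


/28 means 28 network bits, 4 host bits
Binary: 11111111111111111111111111110000
Mask: 255.255.255.240


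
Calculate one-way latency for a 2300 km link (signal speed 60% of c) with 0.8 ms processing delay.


Speed = 0.6 * 3e5 km/s = 180000 km/s
Propagation delay = 2300 / 180000 = 0.0128 s = 12.7778 ms
Processing delay = 0.8 ms
Total one-way latency = 13.5778 ms


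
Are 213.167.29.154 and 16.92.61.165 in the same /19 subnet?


Mask: 255.255.224.0
213.167.29.154 AND mask = 213.167.0.0
16.92.61.165 AND mask = 16.92.32.0
No, different subnets (213.167.0.0 vs 16.92.32.0)


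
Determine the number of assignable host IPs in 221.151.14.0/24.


Host bits = 32 - 24 = 8
Total addresses = 2^8 = 256
Usable = total - 2 (network and broadcast)
Usable hosts: 254


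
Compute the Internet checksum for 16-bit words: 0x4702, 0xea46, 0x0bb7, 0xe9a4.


Sum all words (with carry folding):
+ 0x4702 = 0x4702
+ 0xea46 = 0x3149
+ 0x0bb7 = 0x3d00
+ 0xe9a4 = 0x26a5
One's complement: ~0x26a5
Checksum = 0xd95a


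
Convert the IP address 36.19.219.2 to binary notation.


36 = 00100100
19 = 00010011
219 = 11011011
2 = 00000010
Binary: 00100100.00010011.11011011.00000010


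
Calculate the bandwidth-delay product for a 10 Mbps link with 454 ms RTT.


BDP = bandwidth * RTT
= 10 Mbps * 454 ms
= 10 * 1e6 * 454 / 1000 bits
= 4540000 bits
= 567500 bytes
= 554.1992 KB
BDP = 4540000 bits (567500 bytes)


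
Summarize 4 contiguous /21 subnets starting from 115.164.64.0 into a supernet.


Original prefix: /21
Number of subnets: 4 = 2^2
New prefix = 21 - 2 = 19
Supernet: 115.164.64.0/19


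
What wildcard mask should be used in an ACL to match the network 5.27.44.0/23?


Subnet mask: 255.255.254.0
Wildcard = 255.255.255.255 - subnet mask
255 - 255 = 0
255 - 255 = 0
255 - 254 = 1
255 - 0 = 255
Wildcard: 0.0.1.255


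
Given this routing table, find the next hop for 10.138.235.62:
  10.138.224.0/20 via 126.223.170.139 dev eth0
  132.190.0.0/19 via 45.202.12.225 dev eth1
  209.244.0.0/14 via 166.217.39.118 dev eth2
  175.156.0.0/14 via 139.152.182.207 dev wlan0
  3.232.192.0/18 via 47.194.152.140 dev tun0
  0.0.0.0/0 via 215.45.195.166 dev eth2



Longest prefix match for 10.138.235.62:
  /20 10.138.224.0: MATCH
  /19 132.190.0.0: no
  /14 209.244.0.0: no
  /14 175.156.0.0: no
  /18 3.232.192.0: no
  /0 0.0.0.0: MATCH
Selected: next-hop 126.223.170.139 via eth0 (matched /20)


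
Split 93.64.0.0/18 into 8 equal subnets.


New prefix = 18 + 3 = 21
Each subnet has 2048 addresses
  93.64.0.0/21
  93.64.8.0/21
  93.64.16.0/21
  93.64.24.0/21
  93.64.32.0/21
  93.64.40.0/21
  93.64.48.0/21
  93.64.56.0/21
Subnets: 93.64.0.0/21, 93.64.8.0/21, 93.64.16.0/21, 93.64.24.0/21, 93.64.32.0/21, 93.64.40.0/21, 93.64.48.0/21, 93.64.56.0/21


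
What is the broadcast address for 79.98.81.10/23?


Network: 79.98.80.0/23
Host bits = 9
Set all host bits to 1:
Broadcast: 79.98.81.255


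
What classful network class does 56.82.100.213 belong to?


First octet: 56
Binary: 00111000
0xxxxxxx -> Class A (1-126)
Class A, default mask 255.0.0.0 (/8)


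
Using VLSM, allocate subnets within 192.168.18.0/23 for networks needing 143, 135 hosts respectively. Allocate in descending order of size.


143 hosts -> /24 (254 usable): 192.168.18.0/24
135 hosts -> /24 (254 usable): 192.168.19.0/24
Allocation: 192.168.18.0/24 (143 hosts, 254 usable); 192.168.19.0/24 (135 hosts, 254 usable)


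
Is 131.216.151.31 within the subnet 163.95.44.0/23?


Subnet network: 163.95.44.0
Test IP AND mask: 131.216.150.0
No, 131.216.151.31 is not in 163.95.44.0/23


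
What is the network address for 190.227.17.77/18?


IP:   10111110.11100011.00010001.01001101
Mask: 11111111.11111111.11000000.00000000
AND operation:
Net:  10111110.11100011.00000000.00000000
Network: 190.227.0.0/18


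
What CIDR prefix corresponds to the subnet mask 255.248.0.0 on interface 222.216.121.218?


Binary: 11111111.11111000.00000000.00000000
Count leading 1s
Prefix: /13


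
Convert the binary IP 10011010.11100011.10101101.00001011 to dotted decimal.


10011010 = 154
11100011 = 227
10101101 = 173
00001011 = 11
IP: 154.227.173.11


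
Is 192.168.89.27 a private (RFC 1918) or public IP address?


RFC 1918 private ranges:
  10.0.0.0/8 (10.0.0.0 - 10.255.255.255)
  172.16.0.0/12 (172.16.0.0 - 172.31.255.255)
  192.168.0.0/16 (192.168.0.0 - 192.168.255.255)
Private (in 192.168.0.0/16)


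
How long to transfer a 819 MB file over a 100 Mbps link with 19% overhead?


Effective throughput = 100 * (1 - 19/100) = 81 Mbps
File size in Mb = 819 * 8 = 6552 Mb
Time = 6552 / 81
Time = 80.8889 seconds


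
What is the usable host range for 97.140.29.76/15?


Network: 97.140.0.0
Broadcast: 97.141.255.255
First usable = network + 1
Last usable = broadcast - 1
Range: 97.140.0.1 to 97.141.255.254


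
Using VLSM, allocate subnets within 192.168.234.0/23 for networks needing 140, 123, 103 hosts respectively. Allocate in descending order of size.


140 hosts -> /24 (254 usable): 192.168.234.0/24
123 hosts -> /25 (126 usable): 192.168.235.0/25
103 hosts -> /25 (126 usable): 192.168.235.128/25
Allocation: 192.168.234.0/24 (140 hosts, 254 usable); 192.168.235.0/25 (123 hosts, 126 usable); 192.168.235.128/25 (103 hosts, 126 usable)


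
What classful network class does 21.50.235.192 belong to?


First octet: 21
Binary: 00010101
0xxxxxxx -> Class A (1-126)
Class A, default mask 255.0.0.0 (/8)


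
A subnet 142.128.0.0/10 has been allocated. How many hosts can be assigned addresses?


Host bits = 32 - 10 = 22
Total addresses = 2^22 = 4194304
Usable = total - 2 (network and broadcast)
Usable hosts: 4194302


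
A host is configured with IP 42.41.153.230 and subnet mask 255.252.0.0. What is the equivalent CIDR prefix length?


Binary: 11111111.11111100.00000000.00000000
Count leading 1s
Prefix: /14


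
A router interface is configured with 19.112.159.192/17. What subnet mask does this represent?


/17 means 17 network bits, 15 host bits
Binary: 11111111111111111000000000000000
Mask: 255.255.128.0


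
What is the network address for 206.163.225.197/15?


IP:   11001110.10100011.11100001.11000101
Mask: 11111111.11111110.00000000.00000000
AND operation:
Net:  11001110.10100010.00000000.00000000
Network: 206.162.0.0/15


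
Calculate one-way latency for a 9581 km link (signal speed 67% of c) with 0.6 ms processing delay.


Speed = 0.67 * 3e5 km/s = 201000 km/s
Propagation delay = 9581 / 201000 = 0.0477 s = 47.6667 ms
Processing delay = 0.6 ms
Total one-way latency = 48.2667 ms


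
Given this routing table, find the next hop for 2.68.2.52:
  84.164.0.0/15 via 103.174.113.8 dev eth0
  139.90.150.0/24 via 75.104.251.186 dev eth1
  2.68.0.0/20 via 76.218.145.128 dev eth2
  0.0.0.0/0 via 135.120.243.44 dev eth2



Longest prefix match for 2.68.2.52:
  /15 84.164.0.0: no
  /24 139.90.150.0: no
  /20 2.68.0.0: MATCH
  /0 0.0.0.0: MATCH
Selected: next-hop 76.218.145.128 via eth2 (matched /20)


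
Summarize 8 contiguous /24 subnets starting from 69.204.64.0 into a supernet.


Original prefix: /24
Number of subnets: 8 = 2^3
New prefix = 24 - 3 = 21
Supernet: 69.204.64.0/21


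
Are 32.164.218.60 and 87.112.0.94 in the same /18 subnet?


Mask: 255.255.192.0
32.164.218.60 AND mask = 32.164.192.0
87.112.0.94 AND mask = 87.112.0.0
No, different subnets (32.164.192.0 vs 87.112.0.0)


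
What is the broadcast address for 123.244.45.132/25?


Network: 123.244.45.128/25
Host bits = 7
Set all host bits to 1:
Broadcast: 123.244.45.255


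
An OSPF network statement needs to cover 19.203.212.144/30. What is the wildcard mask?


Subnet mask: 255.255.255.252
Wildcard = 255.255.255.255 - subnet mask
255 - 255 = 0
255 - 255 = 0
255 - 255 = 0
255 - 252 = 3
Wildcard: 0.0.0.3


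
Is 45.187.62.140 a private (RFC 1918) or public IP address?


RFC 1918 private ranges:
  10.0.0.0/8 (10.0.0.0 - 10.255.255.255)
  172.16.0.0/12 (172.16.0.0 - 172.31.255.255)
  192.168.0.0/16 (192.168.0.0 - 192.168.255.255)
Public (not in any RFC 1918 range)


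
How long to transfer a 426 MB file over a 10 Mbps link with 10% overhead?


Effective throughput = 10 * (1 - 10/100) = 9 Mbps
File size in Mb = 426 * 8 = 3408 Mb
Time = 3408 / 9
Time = 378.6667 seconds


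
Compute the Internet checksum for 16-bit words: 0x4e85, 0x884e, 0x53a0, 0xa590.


Sum all words (with carry folding):
+ 0x4e85 = 0x4e85
+ 0x884e = 0xd6d3
+ 0x53a0 = 0x2a74
+ 0xa590 = 0xd004
One's complement: ~0xd004
Checksum = 0x2ffb


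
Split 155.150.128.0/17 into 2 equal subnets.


New prefix = 17 + 1 = 18
Each subnet has 16384 addresses
  155.150.128.0/18
  155.150.192.0/18
Subnets: 155.150.128.0/18, 155.150.192.0/18


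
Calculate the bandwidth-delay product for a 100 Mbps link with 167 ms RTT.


BDP = bandwidth * RTT
= 100 Mbps * 167 ms
= 100 * 1e6 * 167 / 1000 bits
= 16700000 bits
= 2087500 bytes
= 2038.5742 KB
BDP = 16700000 bits (2087500 bytes)


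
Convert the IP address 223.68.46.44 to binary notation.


223 = 11011111
68 = 01000100
46 = 00101110
44 = 00101100
Binary: 11011111.01000100.00101110.00101100


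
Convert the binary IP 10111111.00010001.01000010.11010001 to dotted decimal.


10111111 = 191
00010001 = 17
01000010 = 66
11010001 = 209
IP: 191.17.66.209


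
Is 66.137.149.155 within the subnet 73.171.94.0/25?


Subnet network: 73.171.94.0
Test IP AND mask: 66.137.149.128
No, 66.137.149.155 is not in 73.171.94.0/25


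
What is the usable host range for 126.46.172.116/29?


Network: 126.46.172.112
Broadcast: 126.46.172.119
First usable = network + 1
Last usable = broadcast - 1
Range: 126.46.172.113 to 126.46.172.118


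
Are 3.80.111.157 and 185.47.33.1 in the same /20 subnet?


Mask: 255.255.240.0
3.80.111.157 AND mask = 3.80.96.0
185.47.33.1 AND mask = 185.47.32.0
No, different subnets (3.80.96.0 vs 185.47.32.0)


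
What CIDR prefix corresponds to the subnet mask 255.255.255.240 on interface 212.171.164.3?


Binary: 11111111.11111111.11111111.11110000
Count leading 1s
Prefix: /28


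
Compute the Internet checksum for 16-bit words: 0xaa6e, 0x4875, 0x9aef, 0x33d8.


Sum all words (with carry folding):
+ 0xaa6e = 0xaa6e
+ 0x4875 = 0xf2e3
+ 0x9aef = 0x8dd3
+ 0x33d8 = 0xc1ab
One's complement: ~0xc1ab
Checksum = 0x3e54


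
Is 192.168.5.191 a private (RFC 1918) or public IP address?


RFC 1918 private ranges:
  10.0.0.0/8 (10.0.0.0 - 10.255.255.255)
  172.16.0.0/12 (172.16.0.0 - 172.31.255.255)
  192.168.0.0/16 (192.168.0.0 - 192.168.255.255)
Private (in 192.168.0.0/16)


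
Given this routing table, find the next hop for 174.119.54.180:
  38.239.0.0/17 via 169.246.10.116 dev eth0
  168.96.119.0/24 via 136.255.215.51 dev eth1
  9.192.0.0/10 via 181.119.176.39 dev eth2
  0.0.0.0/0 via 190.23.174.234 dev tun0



Longest prefix match for 174.119.54.180:
  /17 38.239.0.0: no
  /24 168.96.119.0: no
  /10 9.192.0.0: no
  /0 0.0.0.0: MATCH
Selected: next-hop 190.23.174.234 via tun0 (matched /0)


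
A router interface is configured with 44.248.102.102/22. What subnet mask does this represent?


/22 means 22 network bits, 10 host bits
Binary: 11111111111111111111110000000000
Mask: 255.255.252.0


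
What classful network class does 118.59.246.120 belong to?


First octet: 118
Binary: 01110110
0xxxxxxx -> Class A (1-126)
Class A, default mask 255.0.0.0 (/8)


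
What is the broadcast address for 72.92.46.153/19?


Network: 72.92.32.0/19
Host bits = 13
Set all host bits to 1:
Broadcast: 72.92.63.255


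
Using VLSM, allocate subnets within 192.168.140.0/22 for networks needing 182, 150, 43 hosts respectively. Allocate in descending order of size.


182 hosts -> /24 (254 usable): 192.168.140.0/24
150 hosts -> /24 (254 usable): 192.168.141.0/24
43 hosts -> /26 (62 usable): 192.168.142.0/26
Allocation: 192.168.140.0/24 (182 hosts, 254 usable); 192.168.141.0/24 (150 hosts, 254 usable); 192.168.142.0/26 (43 hosts, 62 usable)


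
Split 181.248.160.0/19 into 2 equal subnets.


New prefix = 19 + 1 = 20
Each subnet has 4096 addresses
  181.248.160.0/20
  181.248.176.0/20
Subnets: 181.248.160.0/20, 181.248.176.0/20


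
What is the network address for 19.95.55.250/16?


IP:   00010011.01011111.00110111.11111010
Mask: 11111111.11111111.00000000.00000000
AND operation:
Net:  00010011.01011111.00000000.00000000
Network: 19.95.0.0/16


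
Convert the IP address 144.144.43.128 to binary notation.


144 = 10010000
144 = 10010000
43 = 00101011
128 = 10000000
Binary: 10010000.10010000.00101011.10000000


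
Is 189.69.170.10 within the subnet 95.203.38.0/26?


Subnet network: 95.203.38.0
Test IP AND mask: 189.69.170.0
No, 189.69.170.10 is not in 95.203.38.0/26


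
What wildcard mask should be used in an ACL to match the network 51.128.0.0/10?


Subnet mask: 255.192.0.0
Wildcard = 255.255.255.255 - subnet mask
255 - 255 = 0
255 - 192 = 63
255 - 0 = 255
255 - 0 = 255
Wildcard: 0.63.255.255


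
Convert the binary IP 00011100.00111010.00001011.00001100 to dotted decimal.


00011100 = 28
00111010 = 58
00001011 = 11
00001100 = 12
IP: 28.58.11.12


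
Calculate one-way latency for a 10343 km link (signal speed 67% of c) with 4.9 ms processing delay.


Speed = 0.67 * 3e5 km/s = 201000 km/s
Propagation delay = 10343 / 201000 = 0.0515 s = 51.4577 ms
Processing delay = 4.9 ms
Total one-way latency = 56.3577 ms


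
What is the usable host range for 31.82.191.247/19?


Network: 31.82.160.0
Broadcast: 31.82.191.255
First usable = network + 1
Last usable = broadcast - 1
Range: 31.82.160.1 to 31.82.191.254


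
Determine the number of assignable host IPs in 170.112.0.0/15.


Host bits = 32 - 15 = 17
Total addresses = 2^17 = 131072
Usable = total - 2 (network and broadcast)
Usable hosts: 131070


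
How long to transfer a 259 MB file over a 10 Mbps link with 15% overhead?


Effective throughput = 10 * (1 - 15/100) = 8.5 Mbps
File size in Mb = 259 * 8 = 2072 Mb
Time = 2072 / 8.5
Time = 243.7647 seconds


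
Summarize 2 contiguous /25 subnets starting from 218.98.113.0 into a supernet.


Original prefix: /25
Number of subnets: 2 = 2^1
New prefix = 25 - 1 = 24
Supernet: 218.98.113.0/24


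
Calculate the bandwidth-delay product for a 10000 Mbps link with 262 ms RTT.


BDP = bandwidth * RTT
= 10000 Mbps * 262 ms
= 10000 * 1e6 * 262 / 1000 bits
= 2620000000 bits
= 327500000 bytes
= 319824.2188 KB
BDP = 2620000000 bits (327500000 bytes)


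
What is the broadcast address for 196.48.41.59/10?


Network: 196.0.0.0/10
Host bits = 22
Set all host bits to 1:
Broadcast: 196.63.255.255


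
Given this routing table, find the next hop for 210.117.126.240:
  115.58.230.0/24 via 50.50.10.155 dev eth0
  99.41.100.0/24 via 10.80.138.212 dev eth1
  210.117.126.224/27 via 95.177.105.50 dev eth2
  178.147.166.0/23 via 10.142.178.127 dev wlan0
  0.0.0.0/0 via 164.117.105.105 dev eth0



Longest prefix match for 210.117.126.240:
  /24 115.58.230.0: no
  /24 99.41.100.0: no
  /27 210.117.126.224: MATCH
  /23 178.147.166.0: no
  /0 0.0.0.0: MATCH
Selected: next-hop 95.177.105.50 via eth2 (matched /27)


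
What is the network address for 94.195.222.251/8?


IP:   01011110.11000011.11011110.11111011
Mask: 11111111.00000000.00000000.00000000
AND operation:
Net:  01011110.00000000.00000000.00000000
Network: 94.0.0.0/8


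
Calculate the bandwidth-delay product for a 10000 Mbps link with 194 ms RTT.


BDP = bandwidth * RTT
= 10000 Mbps * 194 ms
= 10000 * 1e6 * 194 / 1000 bits
= 1940000000 bits
= 242500000 bytes
= 236816.4062 KB
BDP = 1940000000 bits (242500000 bytes)


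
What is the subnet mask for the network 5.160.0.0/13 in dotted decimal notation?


/13 means 13 network bits, 19 host bits
Binary: 11111111111110000000000000000000
Mask: 255.248.0.0


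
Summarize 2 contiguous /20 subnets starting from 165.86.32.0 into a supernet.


Original prefix: /20
Number of subnets: 2 = 2^1
New prefix = 20 - 1 = 19
Supernet: 165.86.32.0/19


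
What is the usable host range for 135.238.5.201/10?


Network: 135.192.0.0
Broadcast: 135.255.255.255
First usable = network + 1
Last usable = broadcast - 1
Range: 135.192.0.1 to 135.255.255.254


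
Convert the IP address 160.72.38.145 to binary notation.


160 = 10100000
72 = 01001000
38 = 00100110
145 = 10010001
Binary: 10100000.01001000.00100110.10010001


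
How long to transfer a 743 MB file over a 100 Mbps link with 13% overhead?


Effective throughput = 100 * (1 - 13/100) = 87 Mbps
File size in Mb = 743 * 8 = 5944 Mb
Time = 5944 / 87
Time = 68.3218 seconds


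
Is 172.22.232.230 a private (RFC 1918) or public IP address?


RFC 1918 private ranges:
  10.0.0.0/8 (10.0.0.0 - 10.255.255.255)
  172.16.0.0/12 (172.16.0.0 - 172.31.255.255)
  192.168.0.0/16 (192.168.0.0 - 192.168.255.255)
Private (in 172.16.0.0/12)


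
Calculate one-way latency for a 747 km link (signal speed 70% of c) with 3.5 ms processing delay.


Speed = 0.7 * 3e5 km/s = 210000 km/s
Propagation delay = 747 / 210000 = 0.0036 s = 3.5571 ms
Processing delay = 3.5 ms
Total one-way latency = 7.0571 ms


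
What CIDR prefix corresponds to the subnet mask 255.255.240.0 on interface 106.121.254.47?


Binary: 11111111.11111111.11110000.00000000
Count leading 1s
Prefix: /20


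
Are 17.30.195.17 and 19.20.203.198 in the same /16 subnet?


Mask: 255.255.0.0
17.30.195.17 AND mask = 17.30.0.0
19.20.203.198 AND mask = 19.20.0.0
No, different subnets (17.30.0.0 vs 19.20.0.0)


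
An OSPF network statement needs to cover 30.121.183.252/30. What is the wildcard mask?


Subnet mask: 255.255.255.252
Wildcard = 255.255.255.255 - subnet mask
255 - 255 = 0
255 - 255 = 0
255 - 255 = 0
255 - 252 = 3
Wildcard: 0.0.0.3


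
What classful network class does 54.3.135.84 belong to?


First octet: 54
Binary: 00110110
0xxxxxxx -> Class A (1-126)
Class A, default mask 255.0.0.0 (/8)


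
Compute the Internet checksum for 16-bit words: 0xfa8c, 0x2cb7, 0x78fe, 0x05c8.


Sum all words (with carry folding):
+ 0xfa8c = 0xfa8c
+ 0x2cb7 = 0x2744
+ 0x78fe = 0xa042
+ 0x05c8 = 0xa60a
One's complement: ~0xa60a
Checksum = 0x59f5


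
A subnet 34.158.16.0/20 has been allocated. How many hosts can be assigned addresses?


Host bits = 32 - 20 = 12
Total addresses = 2^12 = 4096
Usable = total - 2 (network and broadcast)
Usable hosts: 4094


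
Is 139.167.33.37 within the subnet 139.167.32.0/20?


Subnet network: 139.167.32.0
Test IP AND mask: 139.167.32.0
Yes, 139.167.33.37 is in 139.167.32.0/20


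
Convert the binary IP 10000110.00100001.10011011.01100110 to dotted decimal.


10000110 = 134
00100001 = 33
10011011 = 155
01100110 = 102
IP: 134.33.155.102


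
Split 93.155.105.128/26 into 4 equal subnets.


New prefix = 26 + 2 = 28
Each subnet has 16 addresses
  93.155.105.128/28
  93.155.105.144/28
  93.155.105.160/28
  93.155.105.176/28
Subnets: 93.155.105.128/28, 93.155.105.144/28, 93.155.105.160/28, 93.155.105.176/28


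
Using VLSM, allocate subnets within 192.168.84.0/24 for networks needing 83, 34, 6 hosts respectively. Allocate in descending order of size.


83 hosts -> /25 (126 usable): 192.168.84.0/25
34 hosts -> /26 (62 usable): 192.168.84.128/26
6 hosts -> /29 (6 usable): 192.168.84.192/29
Allocation: 192.168.84.0/25 (83 hosts, 126 usable); 192.168.84.128/26 (34 hosts, 62 usable); 192.168.84.192/29 (6 hosts, 6 usable)


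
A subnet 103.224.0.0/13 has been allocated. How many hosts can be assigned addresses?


Host bits = 32 - 13 = 19
Total addresses = 2^19 = 524288
Usable = total - 2 (network and broadcast)
Usable hosts: 524286


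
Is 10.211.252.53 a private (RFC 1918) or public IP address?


RFC 1918 private ranges:
  10.0.0.0/8 (10.0.0.0 - 10.255.255.255)
  172.16.0.0/12 (172.16.0.0 - 172.31.255.255)
  192.168.0.0/16 (192.168.0.0 - 192.168.255.255)
Private (in 10.0.0.0/8)


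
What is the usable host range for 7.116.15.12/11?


Network: 7.96.0.0
Broadcast: 7.127.255.255
First usable = network + 1
Last usable = broadcast - 1
Range: 7.96.0.1 to 7.127.255.254


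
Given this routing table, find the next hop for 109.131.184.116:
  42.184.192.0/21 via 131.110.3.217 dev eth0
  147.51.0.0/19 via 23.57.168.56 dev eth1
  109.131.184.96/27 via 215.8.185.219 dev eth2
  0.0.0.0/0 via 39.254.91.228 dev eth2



Longest prefix match for 109.131.184.116:
  /21 42.184.192.0: no
  /19 147.51.0.0: no
  /27 109.131.184.96: MATCH
  /0 0.0.0.0: MATCH
Selected: next-hop 215.8.185.219 via eth2 (matched /27)


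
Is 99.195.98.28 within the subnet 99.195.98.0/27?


Subnet network: 99.195.98.0
Test IP AND mask: 99.195.98.0
Yes, 99.195.98.28 is in 99.195.98.0/27


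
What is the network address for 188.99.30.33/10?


IP:   10111100.01100011.00011110.00100001
Mask: 11111111.11000000.00000000.00000000
AND operation:
Net:  10111100.01000000.00000000.00000000
Network: 188.64.0.0/10


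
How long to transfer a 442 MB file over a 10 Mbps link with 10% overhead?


Effective throughput = 10 * (1 - 10/100) = 9 Mbps
File size in Mb = 442 * 8 = 3536 Mb
Time = 3536 / 9
Time = 392.8889 seconds


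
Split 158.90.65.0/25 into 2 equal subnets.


New prefix = 25 + 1 = 26
Each subnet has 64 addresses
  158.90.65.0/26
  158.90.65.64/26
Subnets: 158.90.65.0/26, 158.90.65.64/26


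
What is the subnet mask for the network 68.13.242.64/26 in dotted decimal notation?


/26 means 26 network bits, 6 host bits
Binary: 11111111111111111111111111000000
Mask: 255.255.255.192


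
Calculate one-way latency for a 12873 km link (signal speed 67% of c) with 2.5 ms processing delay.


Speed = 0.67 * 3e5 km/s = 201000 km/s
Propagation delay = 12873 / 201000 = 0.064 s = 64.0448 ms
Processing delay = 2.5 ms
Total one-way latency = 66.5448 ms


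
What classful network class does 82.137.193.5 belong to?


First octet: 82
Binary: 01010010
0xxxxxxx -> Class A (1-126)
Class A, default mask 255.0.0.0 (/8)


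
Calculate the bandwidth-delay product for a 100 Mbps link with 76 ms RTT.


BDP = bandwidth * RTT
= 100 Mbps * 76 ms
= 100 * 1e6 * 76 / 1000 bits
= 7600000 bits
= 950000 bytes
= 927.7344 KB
BDP = 7600000 bits (950000 bytes)


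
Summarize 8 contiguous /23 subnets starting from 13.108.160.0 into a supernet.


Original prefix: /23
Number of subnets: 8 = 2^3
New prefix = 23 - 3 = 20
Supernet: 13.108.160.0/20


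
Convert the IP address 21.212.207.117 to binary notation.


21 = 00010101
212 = 11010100
207 = 11001111
117 = 01110101
Binary: 00010101.11010100.11001111.01110101


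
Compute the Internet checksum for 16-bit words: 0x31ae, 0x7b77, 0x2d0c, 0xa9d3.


Sum all words (with carry folding):
+ 0x31ae = 0x31ae
+ 0x7b77 = 0xad25
+ 0x2d0c = 0xda31
+ 0xa9d3 = 0x8405
One's complement: ~0x8405
Checksum = 0x7bfa


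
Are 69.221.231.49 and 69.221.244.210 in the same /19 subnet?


Mask: 255.255.224.0
69.221.231.49 AND mask = 69.221.224.0
69.221.244.210 AND mask = 69.221.224.0
Yes, same subnet (69.221.224.0)


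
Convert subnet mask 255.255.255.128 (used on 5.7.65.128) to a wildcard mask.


Subnet mask: 255.255.255.128
Wildcard = 255.255.255.255 - subnet mask
255 - 255 = 0
255 - 255 = 0
255 - 255 = 0
255 - 128 = 127
Wildcard: 0.0.0.127


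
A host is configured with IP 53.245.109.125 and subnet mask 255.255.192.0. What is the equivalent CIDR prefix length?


Binary: 11111111.11111111.11000000.00000000
Count leading 1s
Prefix: /18


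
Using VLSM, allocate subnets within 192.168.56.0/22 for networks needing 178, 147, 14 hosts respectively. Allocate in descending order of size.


178 hosts -> /24 (254 usable): 192.168.56.0/24
147 hosts -> /24 (254 usable): 192.168.57.0/24
14 hosts -> /28 (14 usable): 192.168.58.0/28
Allocation: 192.168.56.0/24 (178 hosts, 254 usable); 192.168.57.0/24 (147 hosts, 254 usable); 192.168.58.0/28 (14 hosts, 14 usable)


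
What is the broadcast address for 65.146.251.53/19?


Network: 65.146.224.0/19
Host bits = 13
Set all host bits to 1:
Broadcast: 65.146.255.255


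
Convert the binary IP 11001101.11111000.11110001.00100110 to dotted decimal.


11001101 = 205
11111000 = 248
11110001 = 241
00100110 = 38
IP: 205.248.241.38


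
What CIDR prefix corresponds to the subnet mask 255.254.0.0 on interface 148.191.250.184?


Binary: 11111111.11111110.00000000.00000000
Count leading 1s
Prefix: /15


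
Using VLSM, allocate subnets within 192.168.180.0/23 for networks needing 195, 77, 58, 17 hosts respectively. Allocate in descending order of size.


195 hosts -> /24 (254 usable): 192.168.180.0/24
77 hosts -> /25 (126 usable): 192.168.181.0/25
58 hosts -> /26 (62 usable): 192.168.181.128/26
17 hosts -> /27 (30 usable): 192.168.181.192/27
Allocation: 192.168.180.0/24 (195 hosts, 254 usable); 192.168.181.0/25 (77 hosts, 126 usable); 192.168.181.128/26 (58 hosts, 62 usable); 192.168.181.192/27 (17 hosts, 30 usable)


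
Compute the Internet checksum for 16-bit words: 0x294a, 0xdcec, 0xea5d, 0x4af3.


Sum all words (with carry folding):
+ 0x294a = 0x294a
+ 0xdcec = 0x0637
+ 0xea5d = 0xf094
+ 0x4af3 = 0x3b88
One's complement: ~0x3b88
Checksum = 0xc477


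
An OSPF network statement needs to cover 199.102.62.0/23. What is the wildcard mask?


Subnet mask: 255.255.254.0
Wildcard = 255.255.255.255 - subnet mask
255 - 255 = 0
255 - 255 = 0
255 - 254 = 1
255 - 0 = 255
Wildcard: 0.0.1.255


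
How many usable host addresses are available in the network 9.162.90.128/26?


Host bits = 32 - 26 = 6
Total addresses = 2^6 = 64
Usable = total - 2 (network and broadcast)
Usable hosts: 62


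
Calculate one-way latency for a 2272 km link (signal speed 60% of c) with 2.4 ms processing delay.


Speed = 0.6 * 3e5 km/s = 180000 km/s
Propagation delay = 2272 / 180000 = 0.0126 s = 12.6222 ms
Processing delay = 2.4 ms
Total one-way latency = 15.0222 ms


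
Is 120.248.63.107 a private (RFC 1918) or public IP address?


RFC 1918 private ranges:
  10.0.0.0/8 (10.0.0.0 - 10.255.255.255)
  172.16.0.0/12 (172.16.0.0 - 172.31.255.255)
  192.168.0.0/16 (192.168.0.0 - 192.168.255.255)
Public (not in any RFC 1918 range)


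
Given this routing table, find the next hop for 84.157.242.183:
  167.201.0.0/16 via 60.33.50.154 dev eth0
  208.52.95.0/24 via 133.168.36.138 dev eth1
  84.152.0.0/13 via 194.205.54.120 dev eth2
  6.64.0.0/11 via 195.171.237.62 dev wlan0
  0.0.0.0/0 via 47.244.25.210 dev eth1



Longest prefix match for 84.157.242.183:
  /16 167.201.0.0: no
  /24 208.52.95.0: no
  /13 84.152.0.0: MATCH
  /11 6.64.0.0: no
  /0 0.0.0.0: MATCH
Selected: next-hop 194.205.54.120 via eth2 (matched /13)


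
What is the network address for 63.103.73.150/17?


IP:   00111111.01100111.01001001.10010110
Mask: 11111111.11111111.10000000.00000000
AND operation:
Net:  00111111.01100111.00000000.00000000
Network: 63.103.0.0/17


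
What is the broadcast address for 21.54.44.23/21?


Network: 21.54.40.0/21
Host bits = 11
Set all host bits to 1:
Broadcast: 21.54.47.255


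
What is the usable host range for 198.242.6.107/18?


Network: 198.242.0.0
Broadcast: 198.242.63.255
First usable = network + 1
Last usable = broadcast - 1
Range: 198.242.0.1 to 198.242.63.254


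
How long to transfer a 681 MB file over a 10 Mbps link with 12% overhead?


Effective throughput = 10 * (1 - 12/100) = 8.8 Mbps
File size in Mb = 681 * 8 = 5448 Mb
Time = 5448 / 8.8
Time = 619.0909 seconds


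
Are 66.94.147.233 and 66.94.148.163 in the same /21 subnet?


Mask: 255.255.248.0
66.94.147.233 AND mask = 66.94.144.0
66.94.148.163 AND mask = 66.94.144.0
Yes, same subnet (66.94.144.0)


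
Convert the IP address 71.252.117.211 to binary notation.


71 = 01000111
252 = 11111100
117 = 01110101
211 = 11010011
Binary: 01000111.11111100.01110101.11010011


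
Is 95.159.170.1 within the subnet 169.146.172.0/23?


Subnet network: 169.146.172.0
Test IP AND mask: 95.159.170.0
No, 95.159.170.1 is not in 169.146.172.0/23


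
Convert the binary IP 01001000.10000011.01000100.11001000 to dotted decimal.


01001000 = 72
10000011 = 131
01000100 = 68
11001000 = 200
IP: 72.131.68.200


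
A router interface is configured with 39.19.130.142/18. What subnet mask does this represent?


/18 means 18 network bits, 14 host bits
Binary: 11111111111111111100000000000000
Mask: 255.255.192.0


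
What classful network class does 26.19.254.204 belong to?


First octet: 26
Binary: 00011010
0xxxxxxx -> Class A (1-126)
Class A, default mask 255.0.0.0 (/8)


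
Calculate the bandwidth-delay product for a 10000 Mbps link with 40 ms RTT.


BDP = bandwidth * RTT
= 10000 Mbps * 40 ms
= 10000 * 1e6 * 40 / 1000 bits
= 400000000 bits
= 50000000 bytes
= 48828.125 KB
BDP = 400000000 bits (50000000 bytes)


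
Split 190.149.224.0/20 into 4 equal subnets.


New prefix = 20 + 2 = 22
Each subnet has 1024 addresses
  190.149.224.0/22
  190.149.228.0/22
  190.149.232.0/22
  190.149.236.0/22
Subnets: 190.149.224.0/22, 190.149.228.0/22, 190.149.232.0/22, 190.149.236.0/22


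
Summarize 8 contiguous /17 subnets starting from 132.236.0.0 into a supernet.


Original prefix: /17
Number of subnets: 8 = 2^3
New prefix = 17 - 3 = 14
Supernet: 132.236.0.0/14


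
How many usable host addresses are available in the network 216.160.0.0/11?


Host bits = 32 - 11 = 21
Total addresses = 2^21 = 2097152
Usable = total - 2 (network and broadcast)
Usable hosts: 2097150


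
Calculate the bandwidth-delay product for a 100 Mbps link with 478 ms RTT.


BDP = bandwidth * RTT
= 100 Mbps * 478 ms
= 100 * 1e6 * 478 / 1000 bits
= 47800000 bits
= 5975000 bytes
= 5834.9609 KB
BDP = 47800000 bits (5975000 bytes)


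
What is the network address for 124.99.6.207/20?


IP:   01111100.01100011.00000110.11001111
Mask: 11111111.11111111.11110000.00000000
AND operation:
Net:  01111100.01100011.00000000.00000000
Network: 124.99.0.0/20


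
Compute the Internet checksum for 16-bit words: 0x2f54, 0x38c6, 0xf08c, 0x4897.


Sum all words (with carry folding):
+ 0x2f54 = 0x2f54
+ 0x38c6 = 0x681a
+ 0xf08c = 0x58a7
+ 0x4897 = 0xa13e
One's complement: ~0xa13e
Checksum = 0x5ec1


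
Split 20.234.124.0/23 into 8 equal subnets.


New prefix = 23 + 3 = 26
Each subnet has 64 addresses
  20.234.124.0/26
  20.234.124.64/26
  20.234.124.128/26
  20.234.124.192/26
  20.234.125.0/26
  20.234.125.64/26
  20.234.125.128/26
  20.234.125.192/26
Subnets: 20.234.124.0/26, 20.234.124.64/26, 20.234.124.128/26, 20.234.124.192/26, 20.234.125.0/26, 20.234.125.64/26, 20.234.125.128/26, 20.234.125.192/26


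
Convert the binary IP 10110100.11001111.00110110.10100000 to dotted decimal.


10110100 = 180
11001111 = 207
00110110 = 54
10100000 = 160
IP: 180.207.54.160
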